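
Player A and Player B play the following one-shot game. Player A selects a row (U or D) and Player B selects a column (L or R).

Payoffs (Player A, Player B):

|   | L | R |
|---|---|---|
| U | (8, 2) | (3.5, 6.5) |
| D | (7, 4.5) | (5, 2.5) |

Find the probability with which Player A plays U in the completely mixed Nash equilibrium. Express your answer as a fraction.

4/13

Let x be the probability that Player A plays U. In a completely mixed equilibrium, Player B must be indifferent between L and R.
Player B's expected payoff from L is 2x + 4.5(1−x); from R it is 6.5x + 2.5(1−x).
Setting these equal: −2.5x + 4.5 = 4x + 2.5, so x = 4/13.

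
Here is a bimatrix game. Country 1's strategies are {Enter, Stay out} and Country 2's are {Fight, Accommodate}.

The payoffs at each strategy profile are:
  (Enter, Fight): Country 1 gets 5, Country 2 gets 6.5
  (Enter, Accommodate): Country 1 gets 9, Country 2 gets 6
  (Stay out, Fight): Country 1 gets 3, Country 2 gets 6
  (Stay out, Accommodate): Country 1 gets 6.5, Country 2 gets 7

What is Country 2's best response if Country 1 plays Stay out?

Accommodate

Against Stay out, Country 2 earns 6 from Fight and 7 from Accommodate.
So Accommodate is the best response.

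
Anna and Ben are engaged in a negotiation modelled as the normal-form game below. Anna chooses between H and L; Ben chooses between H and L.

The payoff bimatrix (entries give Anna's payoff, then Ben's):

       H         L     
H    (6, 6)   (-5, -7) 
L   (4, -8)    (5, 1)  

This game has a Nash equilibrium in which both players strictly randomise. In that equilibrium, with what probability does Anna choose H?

Let p be the probability that Anna plays H. In a completely mixed equilibrium, Ben must be indifferent between H and L.
Ben's expected payoff from H is 6p − 8(1−p); from L it is −7p + (1−p).
Setting these equal: 14p − 8 = −8p + 1, so p = 9/22.

9/22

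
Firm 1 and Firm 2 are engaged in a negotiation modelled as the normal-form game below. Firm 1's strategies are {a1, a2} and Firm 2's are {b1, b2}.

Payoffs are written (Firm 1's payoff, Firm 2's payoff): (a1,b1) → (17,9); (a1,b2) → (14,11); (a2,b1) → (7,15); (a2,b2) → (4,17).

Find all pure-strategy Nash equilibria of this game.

(a1, b1): Firm 2 prefers b2 (11 > 9) — not an equilibrium.
(a1, b2): Firm 1 gets 14 ≥ 4 from a2, and Firm 2 gets 11 ≥ 9 from b1 — Nash equilibrium.
(a2, b1): Firm 1 prefers a1 (17 > 7); Firm 2 prefers b2 (17 > 15) — not an equilibrium.
(a2, b2): Firm 1 prefers a1 (14 > 4) — not an equilibrium.

(a1, b2)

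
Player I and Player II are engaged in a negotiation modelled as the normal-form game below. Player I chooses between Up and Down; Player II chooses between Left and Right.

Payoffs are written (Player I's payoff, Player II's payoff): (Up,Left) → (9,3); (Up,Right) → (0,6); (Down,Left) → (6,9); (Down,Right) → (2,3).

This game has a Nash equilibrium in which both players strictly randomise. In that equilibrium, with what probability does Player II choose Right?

Let y be the probability that Player II plays Left. In a completely mixed equilibrium, Player I must be indifferent between Up and Down.
Player I's expected payoff from Up is 9y; from Down it is 6y + 2(1−y).
Setting these equal: 9y = 4y + 2, so y = 2/5.
Therefore Player II plays Right with probability 1 − 2/5 = 3/5.

3/5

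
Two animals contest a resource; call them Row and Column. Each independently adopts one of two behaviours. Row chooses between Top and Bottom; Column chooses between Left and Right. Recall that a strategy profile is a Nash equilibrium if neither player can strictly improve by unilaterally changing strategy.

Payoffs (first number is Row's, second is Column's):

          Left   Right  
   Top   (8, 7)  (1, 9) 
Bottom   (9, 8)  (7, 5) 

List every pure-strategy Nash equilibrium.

(Top, Left): Row prefers Bottom (9 > 8); Column prefers Right (9 > 7) — not an equilibrium.
(Top, Right): Row prefers Bottom (7 > 1) — not an equilibrium.
(Bottom, Left): Row gets 9 ≥ 8 from Top, and Column gets 8 ≥ 5 from Right — Nash equilibrium.
(Bottom, Right): Column prefers Left (8 > 5) — not an equilibrium.

(Bottom, Left)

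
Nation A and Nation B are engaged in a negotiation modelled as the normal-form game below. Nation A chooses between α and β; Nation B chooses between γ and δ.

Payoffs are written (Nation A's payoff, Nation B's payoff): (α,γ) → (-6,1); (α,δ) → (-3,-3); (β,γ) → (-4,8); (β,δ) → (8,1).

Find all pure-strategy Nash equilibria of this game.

(α, γ): Nation A prefers β (-4 > -6) — not an equilibrium.
(α, δ): Nation A prefers β (8 > -3); Nation B prefers γ (1 > -3) — not an equilibrium.
(β, γ): Nation A gets -4 ≥ -6 from α, and Nation B gets 8 ≥ 1 from δ — Nash equilibrium.
(β, δ): Nation B prefers γ (8 > 1) — not an equilibrium.

(β, γ)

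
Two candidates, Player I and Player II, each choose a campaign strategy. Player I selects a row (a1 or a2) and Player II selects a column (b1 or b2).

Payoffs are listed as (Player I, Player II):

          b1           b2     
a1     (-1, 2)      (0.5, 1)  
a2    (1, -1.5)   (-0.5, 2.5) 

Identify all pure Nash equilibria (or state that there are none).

(a1, b1): Player I prefers a2 (1 > -1) — not an equilibrium.
(a1, b2): Player II prefers b1 (2 > 1) — not an equilibrium.
(a2, b1): Player II prefers b2 (2.5 > -1.5) — not an equilibrium.
(a2, b2): Player I prefers a1 (0.5 > -0.5) — not an equilibrium.

none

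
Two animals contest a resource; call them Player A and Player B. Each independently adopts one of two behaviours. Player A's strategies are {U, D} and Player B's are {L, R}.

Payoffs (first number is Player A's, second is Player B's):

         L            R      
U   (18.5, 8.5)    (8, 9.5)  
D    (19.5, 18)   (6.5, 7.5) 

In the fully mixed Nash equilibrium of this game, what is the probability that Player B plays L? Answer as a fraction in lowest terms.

3/5

Let c be the probability that Player B plays L. In a completely mixed equilibrium, Player A must be indifferent between U and D.
Player A's expected payoff from U is 18.5c + 8(1−c); from D it is 19.5c + 6.5(1−c).
Setting these equal: 10.5c + 8 = 13c + 6.5, so c = 3/5.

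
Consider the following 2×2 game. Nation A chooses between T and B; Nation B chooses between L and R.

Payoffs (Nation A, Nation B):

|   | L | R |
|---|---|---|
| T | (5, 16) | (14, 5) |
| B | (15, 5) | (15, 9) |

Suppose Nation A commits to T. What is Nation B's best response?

Against T, Nation B earns 16 from L and 5 from R.
So L is the best response.

L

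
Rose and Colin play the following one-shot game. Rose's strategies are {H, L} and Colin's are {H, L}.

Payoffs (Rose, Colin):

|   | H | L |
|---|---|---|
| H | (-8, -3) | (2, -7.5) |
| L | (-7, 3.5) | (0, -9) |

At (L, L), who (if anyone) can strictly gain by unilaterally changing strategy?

Both

Rose at (L, L) earns 0; deviating to H yields 2 — a strict improvement.
Colin earns -9; deviating to H yields 3.5 — a strict improvement.
Both Rose and Colin have strictly profitable deviations.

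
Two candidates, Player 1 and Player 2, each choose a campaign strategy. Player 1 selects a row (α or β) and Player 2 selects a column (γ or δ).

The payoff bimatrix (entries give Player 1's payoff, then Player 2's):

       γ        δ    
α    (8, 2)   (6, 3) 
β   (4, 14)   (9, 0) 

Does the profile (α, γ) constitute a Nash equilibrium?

No

At (α, γ), Player 1 earns 8; switching to β would give 4, so Player 1 has no profitable deviation.
Player 2 earns 2; switching to δ would give 3, so Player 2 would deviate.
Since at least one player can profitably deviate, this is not a Nash equilibrium.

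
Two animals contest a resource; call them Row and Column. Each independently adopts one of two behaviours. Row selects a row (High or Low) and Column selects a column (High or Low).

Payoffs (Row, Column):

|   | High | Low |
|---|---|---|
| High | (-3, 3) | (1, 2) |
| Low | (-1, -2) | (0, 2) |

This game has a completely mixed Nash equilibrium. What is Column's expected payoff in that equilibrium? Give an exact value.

First find x, the probability Row plays High, from Column's indifference between High and Low: 3x − 2(1−x) = 2x + 2(1−x), giving x = 4/5.
Since Column is indifferent in equilibrium, Column's expected payoff equals the payoff from either column against (4/5, 1/5). Using High: 3(4/5) − 2(1/5) = 2.

2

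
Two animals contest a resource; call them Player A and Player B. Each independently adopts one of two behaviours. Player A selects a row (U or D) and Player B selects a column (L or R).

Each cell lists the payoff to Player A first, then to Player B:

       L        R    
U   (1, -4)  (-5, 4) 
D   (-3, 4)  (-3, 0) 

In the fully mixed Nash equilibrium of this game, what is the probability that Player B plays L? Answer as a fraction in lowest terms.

Let y be the probability that Player B plays L. In a completely mixed equilibrium, Player A must be indifferent between U and D.
Player A's expected payoff from U is y − 5(1−y); from D it is −3y − 3(1−y).
Setting these equal: 6y − 5 = -3, so y = 1/3.

1/3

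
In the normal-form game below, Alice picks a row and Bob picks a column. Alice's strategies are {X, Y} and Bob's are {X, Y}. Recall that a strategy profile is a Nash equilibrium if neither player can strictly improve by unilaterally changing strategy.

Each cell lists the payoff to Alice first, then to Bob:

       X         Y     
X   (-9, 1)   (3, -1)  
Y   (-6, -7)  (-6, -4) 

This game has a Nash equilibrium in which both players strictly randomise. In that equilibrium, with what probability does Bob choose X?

Let q be the probability that Bob plays X. In a completely mixed equilibrium, Alice must be indifferent between X and Y.
Alice's expected payoff from X is −9q + 3(1−q); from Y it is −6q − 6(1−q).
Setting these equal: −12q + 3 = -6, so q = 3/4.

3/4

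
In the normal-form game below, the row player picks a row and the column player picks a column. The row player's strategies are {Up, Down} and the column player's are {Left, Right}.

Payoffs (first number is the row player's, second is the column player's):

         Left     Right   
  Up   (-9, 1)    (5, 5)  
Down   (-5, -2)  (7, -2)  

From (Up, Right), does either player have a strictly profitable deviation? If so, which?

The row player at (Up, Right) earns 5; deviating to Down yields 7 — a strict improvement.
The column player earns 5; deviating to Left yields 1 — not better.
Only the row player has a strictly profitable deviation.

The row player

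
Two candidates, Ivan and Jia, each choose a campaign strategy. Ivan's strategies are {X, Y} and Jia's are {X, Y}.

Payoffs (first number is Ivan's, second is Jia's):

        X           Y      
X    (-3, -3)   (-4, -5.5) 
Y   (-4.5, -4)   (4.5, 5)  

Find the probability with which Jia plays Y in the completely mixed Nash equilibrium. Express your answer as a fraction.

Let q be the probability that Jia plays X. In a completely mixed equilibrium, Ivan must be indifferent between X and Y.
Ivan's expected payoff from X is −3q − 4(1−q); from Y it is −4.5q + 4.5(1−q).
Setting these equal: q − 4 = −9q + 4.5, so q = 17/20.
Therefore Jia plays Y with probability 1 − 17/20 = 3/20.

3/20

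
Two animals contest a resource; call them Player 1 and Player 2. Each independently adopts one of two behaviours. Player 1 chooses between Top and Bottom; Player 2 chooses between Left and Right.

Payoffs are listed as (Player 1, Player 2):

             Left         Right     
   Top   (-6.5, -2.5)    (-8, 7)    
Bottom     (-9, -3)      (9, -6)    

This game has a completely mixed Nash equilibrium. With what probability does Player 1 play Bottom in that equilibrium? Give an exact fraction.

Let p be the probability that Player 1 plays Top. In a completely mixed equilibrium, Player 2 must be indifferent between Left and Right.
Player 2's expected payoff from Left is −2.5p − 3(1−p); from Right it is 7p − 6(1−p).
Setting these equal: 0.5p − 3 = 13p − 6, so p = 6/25.
Therefore Player 1 plays Bottom with probability 1 − 6/25 = 19/25.

19/25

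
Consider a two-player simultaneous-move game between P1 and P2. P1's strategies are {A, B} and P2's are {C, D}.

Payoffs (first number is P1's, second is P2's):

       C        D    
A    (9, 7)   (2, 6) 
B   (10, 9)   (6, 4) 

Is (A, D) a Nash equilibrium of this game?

No

At (A, D), P1 earns 2; switching to B would give 6, so P1 would deviate.
P2 earns 6; switching to C would give 7, so P2 would deviate.
Since at least one player can profitably deviate, this is not a Nash equilibrium.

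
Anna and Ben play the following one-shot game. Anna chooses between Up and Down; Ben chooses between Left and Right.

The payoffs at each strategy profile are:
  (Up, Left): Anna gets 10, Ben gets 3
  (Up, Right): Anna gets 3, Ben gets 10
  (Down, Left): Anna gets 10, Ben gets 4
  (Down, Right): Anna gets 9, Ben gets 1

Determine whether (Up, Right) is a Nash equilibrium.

No

At (Up, Right), Anna earns 3; switching to Down would give 9, so Anna would deviate.
Ben earns 10; switching to Left would give 3, so Ben has no profitable deviation.
Since at least one player can profitably deviate, this is not a Nash equilibrium.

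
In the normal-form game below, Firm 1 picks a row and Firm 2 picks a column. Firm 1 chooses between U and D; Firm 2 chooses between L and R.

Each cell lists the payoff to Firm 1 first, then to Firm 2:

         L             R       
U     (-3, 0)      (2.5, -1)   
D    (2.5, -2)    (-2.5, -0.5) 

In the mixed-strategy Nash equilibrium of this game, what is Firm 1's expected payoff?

-5/42

First find y, the probability Firm 2 plays L, from Firm 1's indifference between U and D: −3y + 2.5(1−y) = 2.5y − 2.5(1−y), giving y = 10/21.
Since Firm 1 is indifferent in equilibrium, Firm 1's expected payoff equals the payoff from either row against (10/21, 11/21). Using U: −3(10/21) + 2.5(11/21) = -5/42.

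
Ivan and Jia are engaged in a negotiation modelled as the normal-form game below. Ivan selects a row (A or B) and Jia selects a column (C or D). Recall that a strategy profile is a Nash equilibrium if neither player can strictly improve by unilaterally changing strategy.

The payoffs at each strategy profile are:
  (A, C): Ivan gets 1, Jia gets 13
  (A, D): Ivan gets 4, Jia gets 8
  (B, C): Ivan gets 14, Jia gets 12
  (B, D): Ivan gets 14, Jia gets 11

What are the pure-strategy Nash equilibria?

(B, C)

(A, C): Ivan prefers B (14 > 1) — not an equilibrium.
(A, D): Ivan prefers B (14 > 4); Jia prefers C (13 > 8) — not an equilibrium.
(B, C): Ivan gets 14 ≥ 1 from A, and Jia gets 12 ≥ 11 from D — Nash equilibrium.
(B, D): Jia prefers C (12 > 11) — not an equilibrium.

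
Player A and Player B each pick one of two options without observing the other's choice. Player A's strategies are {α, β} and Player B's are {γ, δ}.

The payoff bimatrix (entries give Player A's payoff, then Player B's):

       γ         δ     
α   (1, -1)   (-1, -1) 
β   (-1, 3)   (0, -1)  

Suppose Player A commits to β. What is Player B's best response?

γ

Against β, Player B earns 3 from γ and -1 from δ.
So γ is the best response.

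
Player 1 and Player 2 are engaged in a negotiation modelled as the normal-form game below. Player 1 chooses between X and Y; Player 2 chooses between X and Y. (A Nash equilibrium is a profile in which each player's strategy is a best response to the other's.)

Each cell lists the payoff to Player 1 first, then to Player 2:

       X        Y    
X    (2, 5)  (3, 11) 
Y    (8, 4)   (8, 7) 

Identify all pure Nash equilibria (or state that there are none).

(X, X): Player 1 prefers Y (8 > 2); Player 2 prefers Y (11 > 5) — not an equilibrium.
(X, Y): Player 1 prefers Y (8 > 3) — not an equilibrium.
(Y, X): Player 2 prefers Y (7 > 4) — not an equilibrium.
(Y, Y): Player 1 gets 8 ≥ 3 from X, and Player 2 gets 7 ≥ 4 from X — Nash equilibrium.

(Y, Y)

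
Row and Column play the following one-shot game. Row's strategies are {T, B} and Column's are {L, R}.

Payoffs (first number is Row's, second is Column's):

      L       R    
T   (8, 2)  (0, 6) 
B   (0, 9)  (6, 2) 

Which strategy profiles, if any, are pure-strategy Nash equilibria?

(T, L): Column prefers R (6 > 2) — not an equilibrium.
(T, R): Row prefers B (6 > 0) — not an equilibrium.
(B, L): Row prefers T (8 > 0) — not an equilibrium.
(B, R): Column prefers L (9 > 2) — not an equilibrium.

none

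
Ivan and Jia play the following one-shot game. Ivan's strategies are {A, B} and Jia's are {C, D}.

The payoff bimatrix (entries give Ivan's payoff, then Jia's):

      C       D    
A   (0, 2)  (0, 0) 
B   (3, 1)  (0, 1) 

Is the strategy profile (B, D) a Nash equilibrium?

Yes

At (B, D), Ivan earns 0; switching to A would give 0, so Ivan has no profitable deviation.
Jia earns 1; switching to C would give 1, so Jia has no profitable deviation.
Neither player can gain by a unilateral deviation, so this profile is a Nash equilibrium.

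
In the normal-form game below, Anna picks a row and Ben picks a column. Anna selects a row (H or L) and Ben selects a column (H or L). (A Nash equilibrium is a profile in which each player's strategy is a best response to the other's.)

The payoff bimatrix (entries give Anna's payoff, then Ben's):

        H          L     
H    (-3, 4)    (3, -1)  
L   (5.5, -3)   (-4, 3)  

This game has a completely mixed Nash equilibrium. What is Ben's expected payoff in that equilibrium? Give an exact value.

9/11

First find x, the probability Anna plays H, from Ben's indifference between H and L: 4x − 3(1−x) = −x + 3(1−x), giving x = 6/11.
Since Ben is indifferent in equilibrium, Ben's expected payoff equals the payoff from either column against (6/11, 5/11). Using H: 4(6/11) − 3(5/11) = 9/11.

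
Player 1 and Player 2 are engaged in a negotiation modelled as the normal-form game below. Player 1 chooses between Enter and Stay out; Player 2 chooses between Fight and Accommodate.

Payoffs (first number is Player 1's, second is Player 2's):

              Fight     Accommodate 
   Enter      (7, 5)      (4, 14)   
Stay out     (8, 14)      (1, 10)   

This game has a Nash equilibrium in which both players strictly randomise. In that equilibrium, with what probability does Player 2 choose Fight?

3/4

Let c be the probability that Player 2 plays Fight. In a completely mixed equilibrium, Player 1 must be indifferent between Enter and Stay out.
Player 1's expected payoff from Enter is 7c + 4(1−c); from Stay out it is 8c + (1−c).
Setting these equal: 3c + 4 = 7c + 1, so c = 3/4.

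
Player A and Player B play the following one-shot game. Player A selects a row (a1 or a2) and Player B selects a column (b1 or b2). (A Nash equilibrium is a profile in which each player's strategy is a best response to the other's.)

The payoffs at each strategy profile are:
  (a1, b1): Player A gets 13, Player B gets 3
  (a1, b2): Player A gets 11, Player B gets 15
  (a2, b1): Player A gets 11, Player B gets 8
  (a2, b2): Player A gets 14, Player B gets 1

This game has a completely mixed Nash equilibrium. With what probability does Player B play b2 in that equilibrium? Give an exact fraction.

2/5

Let q be the probability that Player B plays b1. In a completely mixed equilibrium, Player A must be indifferent between a1 and a2.
Player A's expected payoff from a1 is 13q + 11(1−q); from a2 it is 11q + 14(1−q).
Setting these equal: 2q + 11 = −3q + 14, so q = 3/5.
Therefore Player B plays b2 with probability 1 − 3/5 = 2/5.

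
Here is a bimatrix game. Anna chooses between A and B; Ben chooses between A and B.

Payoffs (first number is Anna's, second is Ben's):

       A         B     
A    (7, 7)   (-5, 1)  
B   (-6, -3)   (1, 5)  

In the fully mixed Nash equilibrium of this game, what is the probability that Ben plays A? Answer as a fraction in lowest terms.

6/19

Let c be the probability that Ben plays A. In a completely mixed equilibrium, Anna must be indifferent between A and B.
Anna's expected payoff from A is 7c − 5(1−c); from B it is −6c + (1−c).
Setting these equal: 12c − 5 = −7c + 1, so c = 6/19.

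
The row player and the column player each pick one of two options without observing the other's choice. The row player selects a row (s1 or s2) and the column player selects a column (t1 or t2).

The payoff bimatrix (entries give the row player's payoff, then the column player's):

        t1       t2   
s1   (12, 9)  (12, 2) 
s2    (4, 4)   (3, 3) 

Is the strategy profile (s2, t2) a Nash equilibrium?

At (s2, t2), the row player earns 3; switching to s1 would give 12, so the row player would deviate.
The column player earns 3; switching to t1 would give 4, so the column player would deviate.
Since at least one player can profitably deviate, this is not a Nash equilibrium.

No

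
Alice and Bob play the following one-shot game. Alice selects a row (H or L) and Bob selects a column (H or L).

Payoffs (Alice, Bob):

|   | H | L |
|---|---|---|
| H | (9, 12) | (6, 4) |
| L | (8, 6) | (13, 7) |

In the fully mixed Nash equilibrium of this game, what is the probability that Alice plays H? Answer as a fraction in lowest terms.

Let p be the probability that Alice plays H. In a completely mixed equilibrium, Bob must be indifferent between H and L.
Bob's expected payoff from H is 12p + 6(1−p); from L it is 4p + 7(1−p).
Setting these equal: 6p + 6 = −3p + 7, so p = 1/9.

1/9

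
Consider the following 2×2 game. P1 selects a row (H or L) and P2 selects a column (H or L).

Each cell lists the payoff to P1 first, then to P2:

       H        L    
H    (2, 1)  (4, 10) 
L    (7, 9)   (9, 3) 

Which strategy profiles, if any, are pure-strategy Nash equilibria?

(L, H)

(H, H): P1 prefers L (7 > 2); P2 prefers L (10 > 1) — not an equilibrium.
(H, L): P1 prefers L (9 > 4) — not an equilibrium.
(L, H): P1 gets 7 ≥ 2 from H, and P2 gets 9 ≥ 3 from L — Nash equilibrium.
(L, L): P2 prefers H (9 > 3) — not an equilibrium.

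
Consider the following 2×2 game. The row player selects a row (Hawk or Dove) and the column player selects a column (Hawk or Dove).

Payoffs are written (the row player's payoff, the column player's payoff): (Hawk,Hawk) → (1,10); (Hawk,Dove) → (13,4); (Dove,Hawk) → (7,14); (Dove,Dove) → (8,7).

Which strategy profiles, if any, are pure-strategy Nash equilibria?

(Dove, Hawk)

(Hawk, Hawk): the row player prefers Dove (7 > 1) — not an equilibrium.
(Hawk, Dove): the column player prefers Hawk (10 > 4) — not an equilibrium.
(Dove, Hawk): the row player gets 7 ≥ 1 from Hawk, and the column player gets 14 ≥ 7 from Dove — Nash equilibrium.
(Dove, Dove): the row player prefers Hawk (13 > 8); the column player prefers Hawk (14 > 7) — not an equilibrium.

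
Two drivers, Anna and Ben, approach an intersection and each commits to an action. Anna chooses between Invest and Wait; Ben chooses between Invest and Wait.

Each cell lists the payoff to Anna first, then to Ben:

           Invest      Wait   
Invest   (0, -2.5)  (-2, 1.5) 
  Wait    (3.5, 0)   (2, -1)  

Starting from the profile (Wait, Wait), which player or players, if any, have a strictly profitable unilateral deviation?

Anna at (Wait, Wait) earns 2; deviating to Invest yields -2 — not better.
Ben earns -1; deviating to Invest yields 0 — a strict improvement.
Only Ben has a strictly profitable deviation.

Ben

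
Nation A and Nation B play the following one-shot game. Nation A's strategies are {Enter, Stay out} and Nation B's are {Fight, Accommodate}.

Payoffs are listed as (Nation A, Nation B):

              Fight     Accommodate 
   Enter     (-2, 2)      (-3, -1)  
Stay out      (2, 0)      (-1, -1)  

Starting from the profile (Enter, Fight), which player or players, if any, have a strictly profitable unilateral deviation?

Nation A

Nation A at (Enter, Fight) earns -2; deviating to Stay out yields 2 — a strict improvement.
Nation B earns 2; deviating to Accommodate yields -1 — not better.
Only Nation A has a strictly profitable deviation.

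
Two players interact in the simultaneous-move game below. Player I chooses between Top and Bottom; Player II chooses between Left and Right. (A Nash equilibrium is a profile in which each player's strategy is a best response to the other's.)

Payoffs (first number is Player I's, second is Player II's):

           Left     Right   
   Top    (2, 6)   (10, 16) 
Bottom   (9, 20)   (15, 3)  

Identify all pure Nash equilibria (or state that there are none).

(Bottom, Left)

(Top, Left): Player I prefers Bottom (9 > 2); Player II prefers Right (16 > 6) — not an equilibrium.
(Top, Right): Player I prefers Bottom (15 > 10) — not an equilibrium.
(Bottom, Left): Player I gets 9 ≥ 2 from Top, and Player II gets 20 ≥ 3 from Right — Nash equilibrium.
(Bottom, Right): Player II prefers Left (20 > 3) — not an equilibrium.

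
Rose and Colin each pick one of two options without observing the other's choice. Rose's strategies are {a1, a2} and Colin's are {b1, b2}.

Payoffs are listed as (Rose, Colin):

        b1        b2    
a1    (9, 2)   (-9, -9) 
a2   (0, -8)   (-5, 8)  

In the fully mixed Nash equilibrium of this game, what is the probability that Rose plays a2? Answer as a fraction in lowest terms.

11/27

Let p be the probability that Rose plays a1. In a completely mixed equilibrium, Colin must be indifferent between b1 and b2.
Colin's expected payoff from b1 is 2p − 8(1−p); from b2 it is −9p + 8(1−p).
Setting these equal: 10p − 8 = −17p + 8, so p = 16/27.
Therefore Rose plays a2 with probability 1 − 16/27 = 11/27.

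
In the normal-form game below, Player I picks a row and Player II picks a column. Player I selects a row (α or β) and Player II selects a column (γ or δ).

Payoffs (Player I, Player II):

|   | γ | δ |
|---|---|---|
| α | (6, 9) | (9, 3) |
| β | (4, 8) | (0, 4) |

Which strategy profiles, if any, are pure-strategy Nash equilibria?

(α, γ)

(α, γ): Player I gets 6 ≥ 4 from β, and Player II gets 9 ≥ 3 from δ — Nash equilibrium.
(α, δ): Player II prefers γ (9 > 3) — not an equilibrium.
(β, γ): Player I prefers α (6 > 4) — not an equilibrium.
(β, δ): Player I prefers α (9 > 0); Player II prefers γ (8 > 4) — not an equilibrium.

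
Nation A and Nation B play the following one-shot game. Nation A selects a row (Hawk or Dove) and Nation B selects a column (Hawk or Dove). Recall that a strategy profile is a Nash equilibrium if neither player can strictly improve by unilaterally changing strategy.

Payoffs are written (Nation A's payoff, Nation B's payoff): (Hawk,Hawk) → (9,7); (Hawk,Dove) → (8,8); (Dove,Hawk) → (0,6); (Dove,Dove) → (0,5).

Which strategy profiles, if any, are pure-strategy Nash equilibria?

(Hawk, Hawk): Nation B prefers Dove (8 > 7) — not an equilibrium.
(Hawk, Dove): Nation A gets 8 ≥ 0 from Dove, and Nation B gets 8 ≥ 7 from Hawk — Nash equilibrium.
(Dove, Hawk): Nation A prefers Hawk (9 > 0) — not an equilibrium.
(Dove, Dove): Nation A prefers Hawk (8 > 0); Nation B prefers Hawk (6 > 5) — not an equilibrium.

(Hawk, Dove)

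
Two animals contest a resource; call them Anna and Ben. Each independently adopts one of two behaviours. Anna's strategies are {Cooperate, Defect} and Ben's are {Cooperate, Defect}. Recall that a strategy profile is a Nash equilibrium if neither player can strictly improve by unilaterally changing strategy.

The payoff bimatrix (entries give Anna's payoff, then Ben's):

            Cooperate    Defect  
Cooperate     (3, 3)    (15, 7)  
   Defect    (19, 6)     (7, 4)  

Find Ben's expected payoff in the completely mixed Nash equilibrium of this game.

First find p, the probability Anna plays Cooperate, from Ben's indifference between Cooperate and Defect: 3p + 6(1−p) = 7p + 4(1−p), giving p = 1/3.
Since Ben is indifferent in equilibrium, Ben's expected payoff equals the payoff from either column against (1/3, 2/3). Using Cooperate: 3(1/3) + 6(2/3) = 5.

5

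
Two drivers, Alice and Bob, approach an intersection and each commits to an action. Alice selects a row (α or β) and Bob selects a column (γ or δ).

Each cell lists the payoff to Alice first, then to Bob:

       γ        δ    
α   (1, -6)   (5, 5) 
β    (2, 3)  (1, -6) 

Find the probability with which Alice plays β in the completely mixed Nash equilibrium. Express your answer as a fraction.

Let x be the probability that Alice plays α. In a completely mixed equilibrium, Bob must be indifferent between γ and δ.
Bob's expected payoff from γ is −6x + 3(1−x); from δ it is 5x − 6(1−x).
Setting these equal: −9x + 3 = 11x − 6, so x = 9/20.
Therefore Alice plays β with probability 1 − 9/20 = 11/20.

11/20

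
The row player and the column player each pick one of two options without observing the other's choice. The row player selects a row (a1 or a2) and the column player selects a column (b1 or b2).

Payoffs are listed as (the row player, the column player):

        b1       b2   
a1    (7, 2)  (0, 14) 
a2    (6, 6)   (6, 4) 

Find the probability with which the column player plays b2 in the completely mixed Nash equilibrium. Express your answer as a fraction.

1/7

Let q be the probability that the column player plays b1. In a completely mixed equilibrium, the row player must be indifferent between a1 and a2.
The row player's expected payoff from a1 is 7q; from a2 it is 6q + 6(1−q).
Setting these equal: 7q = 6, so q = 6/7.
Therefore the column player plays b2 with probability 1 − 6/7 = 1/7.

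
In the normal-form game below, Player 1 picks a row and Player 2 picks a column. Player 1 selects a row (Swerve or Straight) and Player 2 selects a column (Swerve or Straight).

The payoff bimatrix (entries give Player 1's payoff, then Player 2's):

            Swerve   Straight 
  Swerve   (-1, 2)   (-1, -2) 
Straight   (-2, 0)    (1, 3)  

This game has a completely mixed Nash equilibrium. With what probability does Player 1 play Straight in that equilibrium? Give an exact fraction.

4/7

Let x be the probability that Player 1 plays Swerve. In a completely mixed equilibrium, Player 2 must be indifferent between Swerve and Straight.
Player 2's expected payoff from Swerve is 2x; from Straight it is −2x + 3(1−x).
Setting these equal: 2x = −5x + 3, so x = 3/7.
Therefore Player 1 plays Straight with probability 1 − 3/7 = 4/7.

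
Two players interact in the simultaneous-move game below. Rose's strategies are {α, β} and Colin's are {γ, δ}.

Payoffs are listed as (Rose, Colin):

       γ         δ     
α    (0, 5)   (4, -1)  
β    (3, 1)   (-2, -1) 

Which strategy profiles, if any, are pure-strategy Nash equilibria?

(α, γ): Rose prefers β (3 > 0) — not an equilibrium.
(α, δ): Colin prefers γ (5 > -1) — not an equilibrium.
(β, γ): Rose gets 3 ≥ 0 from α, and Colin gets 1 ≥ -1 from δ — Nash equilibrium.
(β, δ): Rose prefers α (4 > -2); Colin prefers γ (1 > -1) — not an equilibrium.

(β, γ)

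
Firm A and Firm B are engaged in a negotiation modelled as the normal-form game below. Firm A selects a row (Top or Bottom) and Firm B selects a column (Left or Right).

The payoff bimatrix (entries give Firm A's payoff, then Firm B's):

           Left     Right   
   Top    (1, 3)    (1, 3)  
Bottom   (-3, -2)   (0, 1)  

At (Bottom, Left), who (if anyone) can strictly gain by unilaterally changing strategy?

Both

Firm A at (Bottom, Left) earns -3; deviating to Top yields 1 — a strict improvement.
Firm B earns -2; deviating to Right yields 1 — a strict improvement.
Both Firm A and Firm B have strictly profitable deviations.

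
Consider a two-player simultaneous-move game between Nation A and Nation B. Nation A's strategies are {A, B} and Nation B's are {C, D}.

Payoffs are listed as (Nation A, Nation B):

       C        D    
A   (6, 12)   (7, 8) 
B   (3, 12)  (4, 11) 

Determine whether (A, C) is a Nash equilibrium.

Yes

At (A, C), Nation A earns 6; switching to B would give 3, so Nation A has no profitable deviation.
Nation B earns 12; switching to D would give 8, so Nation B has no profitable deviation.
Neither player can gain by a unilateral deviation, so this profile is a Nash equilibrium.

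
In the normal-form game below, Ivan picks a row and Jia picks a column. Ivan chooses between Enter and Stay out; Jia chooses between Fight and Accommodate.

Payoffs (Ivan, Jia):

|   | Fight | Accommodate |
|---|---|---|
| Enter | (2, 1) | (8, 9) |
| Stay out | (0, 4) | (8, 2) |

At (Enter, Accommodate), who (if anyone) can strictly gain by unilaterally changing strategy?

Ivan at (Enter, Accommodate) earns 8; deviating to Stay out yields 8 — not better.
Jia earns 9; deviating to Fight yields 1 — not better.
Neither player can strictly improve; the profile is a Nash equilibrium.

Neither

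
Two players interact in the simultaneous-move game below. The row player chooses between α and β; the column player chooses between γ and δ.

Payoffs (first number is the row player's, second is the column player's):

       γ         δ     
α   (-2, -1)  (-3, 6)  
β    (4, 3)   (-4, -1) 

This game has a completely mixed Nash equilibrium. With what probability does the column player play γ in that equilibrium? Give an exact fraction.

1/7

Let y be the probability that the column player plays γ. In a completely mixed equilibrium, the row player must be indifferent between α and β.
The row player's expected payoff from α is −2y − 3(1−y); from β it is 4y − 4(1−y).
Setting these equal: y − 3 = 8y − 4, so y = 1/7.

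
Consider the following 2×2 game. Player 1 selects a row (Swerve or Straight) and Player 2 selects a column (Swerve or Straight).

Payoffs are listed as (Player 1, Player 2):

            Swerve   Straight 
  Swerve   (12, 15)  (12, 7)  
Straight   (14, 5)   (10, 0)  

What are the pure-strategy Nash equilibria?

(Straight, Swerve)

(Swerve, Swerve): Player 1 prefers Straight (14 > 12) — not an equilibrium.
(Swerve, Straight): Player 2 prefers Swerve (15 > 7) — not an equilibrium.
(Straight, Swerve): Player 1 gets 14 ≥ 12 from Swerve, and Player 2 gets 5 ≥ 0 from Straight — Nash equilibrium.
(Straight, Straight): Player 1 prefers Swerve (12 > 10); Player 2 prefers Swerve (5 > 0) — not an equilibrium.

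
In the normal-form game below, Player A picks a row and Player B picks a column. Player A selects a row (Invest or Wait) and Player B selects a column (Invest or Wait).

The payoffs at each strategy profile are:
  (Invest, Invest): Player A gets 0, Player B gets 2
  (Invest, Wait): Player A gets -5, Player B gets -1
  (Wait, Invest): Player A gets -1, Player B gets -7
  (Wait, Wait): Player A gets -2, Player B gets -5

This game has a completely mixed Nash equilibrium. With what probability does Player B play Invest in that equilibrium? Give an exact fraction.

Let y be the probability that Player B plays Invest. In a completely mixed equilibrium, Player A must be indifferent between Invest and Wait.
Player A's expected payoff from Invest is −5(1−y); from Wait it is −y − 2(1−y).
Setting these equal: 5y − 5 = y − 2, so y = 3/4.

3/4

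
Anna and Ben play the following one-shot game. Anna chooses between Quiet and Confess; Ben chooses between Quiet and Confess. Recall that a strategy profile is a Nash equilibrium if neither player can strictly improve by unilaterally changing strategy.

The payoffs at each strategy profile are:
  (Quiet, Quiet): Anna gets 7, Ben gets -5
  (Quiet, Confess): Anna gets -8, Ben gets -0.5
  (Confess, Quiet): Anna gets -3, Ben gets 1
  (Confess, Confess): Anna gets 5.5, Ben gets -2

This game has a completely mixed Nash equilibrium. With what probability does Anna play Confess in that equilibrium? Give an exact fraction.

Let p be the probability that Anna plays Quiet. In a completely mixed equilibrium, Ben must be indifferent between Quiet and Confess.
Ben's expected payoff from Quiet is −5p + (1−p); from Confess it is −0.5p − 2(1−p).
Setting these equal: −6p + 1 = 1.5p − 2, so p = 2/5.
Therefore Anna plays Confess with probability 1 − 2/5 = 3/5.

3/5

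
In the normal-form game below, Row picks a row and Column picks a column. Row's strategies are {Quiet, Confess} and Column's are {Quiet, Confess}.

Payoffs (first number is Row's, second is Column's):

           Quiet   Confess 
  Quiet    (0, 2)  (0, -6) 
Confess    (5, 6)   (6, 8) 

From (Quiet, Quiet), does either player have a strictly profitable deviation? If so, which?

Row at (Quiet, Quiet) earns 0; deviating to Confess yields 5 — a strict improvement.
Column earns 2; deviating to Confess yields -6 — not better.
Only Row has a strictly profitable deviation.

Row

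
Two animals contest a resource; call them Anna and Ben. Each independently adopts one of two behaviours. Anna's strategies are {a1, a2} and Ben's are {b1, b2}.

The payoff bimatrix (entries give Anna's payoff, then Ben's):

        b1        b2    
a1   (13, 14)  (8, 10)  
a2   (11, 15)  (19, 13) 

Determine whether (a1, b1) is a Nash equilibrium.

Yes

At (a1, b1), Anna earns 13; switching to a2 would give 11, so Anna has no profitable deviation.
Ben earns 14; switching to b2 would give 10, so Ben has no profitable deviation.
Neither player can gain by a unilateral deviation, so this profile is a Nash equilibrium.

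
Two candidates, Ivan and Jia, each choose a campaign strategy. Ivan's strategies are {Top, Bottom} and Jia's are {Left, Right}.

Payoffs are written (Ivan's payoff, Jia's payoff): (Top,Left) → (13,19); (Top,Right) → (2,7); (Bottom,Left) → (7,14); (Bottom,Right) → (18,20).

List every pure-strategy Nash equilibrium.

(Top, Left) and (Bottom, Right)

(Top, Left): Ivan gets 13 ≥ 7 from Bottom, and Jia gets 19 ≥ 7 from Right — Nash equilibrium.
(Top, Right): Ivan prefers Bottom (18 > 2); Jia prefers Left (19 > 7) — not an equilibrium.
(Bottom, Left): Ivan prefers Top (13 > 7); Jia prefers Right (20 > 14) — not an equilibrium.
(Bottom, Right): Ivan gets 18 ≥ 2 from Top, and Jia gets 20 ≥ 14 from Left — Nash equilibrium.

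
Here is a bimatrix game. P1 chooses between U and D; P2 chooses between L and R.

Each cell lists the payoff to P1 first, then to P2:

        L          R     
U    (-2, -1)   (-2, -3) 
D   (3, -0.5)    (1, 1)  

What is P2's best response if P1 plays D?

Against D, P2 earns -0.5 from L and 1 from R.
So R is the best response.

R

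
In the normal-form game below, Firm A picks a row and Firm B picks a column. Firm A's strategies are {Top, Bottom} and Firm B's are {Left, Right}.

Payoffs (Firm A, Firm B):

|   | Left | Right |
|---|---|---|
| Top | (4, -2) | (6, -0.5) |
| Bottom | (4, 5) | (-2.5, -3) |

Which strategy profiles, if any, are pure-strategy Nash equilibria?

(Top, Left): Firm B prefers Right (-0.5 > -2) — not an equilibrium.
(Top, Right): Firm A gets 6 ≥ -2.5 from Bottom, and Firm B gets -0.5 ≥ -2 from Left — Nash equilibrium.
(Bottom, Left): Firm A gets 4 ≥ 4 from Top, and Firm B gets 5 ≥ -3 from Right — Nash equilibrium.
(Bottom, Right): Firm A prefers Top (6 > -2.5); Firm B prefers Left (5 > -3) — not an equilibrium.

(Top, Right) and (Bottom, Left)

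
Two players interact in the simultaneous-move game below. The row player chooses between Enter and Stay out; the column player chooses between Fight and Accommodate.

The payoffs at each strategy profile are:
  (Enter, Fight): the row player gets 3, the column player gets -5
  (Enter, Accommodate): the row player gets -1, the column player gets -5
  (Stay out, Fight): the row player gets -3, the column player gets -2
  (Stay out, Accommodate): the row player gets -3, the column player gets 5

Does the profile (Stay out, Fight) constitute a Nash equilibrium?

No

At (Stay out, Fight), the row player earns -3; switching to Enter would give 3, so the row player would deviate.
The column player earns -2; switching to Accommodate would give 5, so the column player would deviate.
Since at least one player can profitably deviate, this is not a Nash equilibrium.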